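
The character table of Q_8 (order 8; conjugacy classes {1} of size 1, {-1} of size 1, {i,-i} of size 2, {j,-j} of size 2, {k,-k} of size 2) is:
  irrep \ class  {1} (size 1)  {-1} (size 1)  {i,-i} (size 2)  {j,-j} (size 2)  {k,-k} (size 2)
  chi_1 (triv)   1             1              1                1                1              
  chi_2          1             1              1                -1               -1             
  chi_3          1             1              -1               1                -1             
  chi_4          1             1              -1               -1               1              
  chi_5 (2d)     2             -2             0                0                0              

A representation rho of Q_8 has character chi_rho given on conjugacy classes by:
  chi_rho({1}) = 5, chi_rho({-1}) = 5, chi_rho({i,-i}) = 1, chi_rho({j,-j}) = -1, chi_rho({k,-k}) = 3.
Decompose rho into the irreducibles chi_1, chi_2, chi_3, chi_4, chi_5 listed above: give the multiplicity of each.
Multiplicities: chi_1: 2, chi_2: 1, chi_3: 0, chi_4: 2, chi_5: 0.

Justification: Use <chi_rho, chi> = (1/|G|) sum_C |C| * chi_rho(C) * conj(chi(C)) with |G| = 8 for each irreducible chi in the table:
  <chi_rho, chi_1> = (1/8)[1*(5)*conj(1) + 1*(5)*conj(1) + 2*(1)*conj(1) + 2*(-1)*conj(1) + 2*(3)*conj(1)]
      = (1/8)[(5) + (5) + (2) + (-2) + (6)] = 16/8 = 2
  <chi_rho, chi_2> = (1/8)[1*(5)*conj(1) + 1*(5)*conj(1) + 2*(1)*conj(1) + 2*(-1)*conj(-1) + 2*(3)*conj(-1)]
      = (1/8)[(5) + (5) + (2) + (2) + (-6)] = 8/8 = 1
  <chi_rho, chi_3> = (1/8)[1*(5)*conj(1) + 1*(5)*conj(1) + 2*(1)*conj(-1) + 2*(-1)*conj(1) + 2*(3)*conj(-1)]
      = (1/8)[(5) + (5) + (-2) + (-2) + (-6)] = 0/8 = 0
  <chi_rho, chi_4> = (1/8)[1*(5)*conj(1) + 1*(5)*conj(1) + 2*(1)*conj(-1) + 2*(-1)*conj(-1) + 2*(3)*conj(1)]
      = (1/8)[(5) + (5) + (-2) + (2) + (6)] = 16/8 = 2
  <chi_rho, chi_5> = (1/8)[1*(5)*conj(2) + 1*(5)*conj(-2) + 2*(1)*conj(0) + 2*(-1)*conj(0) + 2*(3)*conj(0)]
      = (1/8)[(10) + (-10) + (0) + (0) + (0)] = 0/8 = 0
Dimension check: dim(rho) = sum (mult * dim) = 2*1 + 1*1 + 0*1 + 2*1 + 0*2 = 5 = chi_rho(e) = 5.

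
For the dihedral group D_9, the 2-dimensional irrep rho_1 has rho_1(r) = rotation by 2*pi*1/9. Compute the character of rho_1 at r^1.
chi_{rho_1}(r^1) = 2*cos(2*pi*1*1/9) = 2*cos(2*pi/9)

Why: rho_1(r^1) is rotation by angle 2*pi*1*1/9, whose trace is 2*cos(2*pi*1*1/9) = 2*cos(2*pi/9).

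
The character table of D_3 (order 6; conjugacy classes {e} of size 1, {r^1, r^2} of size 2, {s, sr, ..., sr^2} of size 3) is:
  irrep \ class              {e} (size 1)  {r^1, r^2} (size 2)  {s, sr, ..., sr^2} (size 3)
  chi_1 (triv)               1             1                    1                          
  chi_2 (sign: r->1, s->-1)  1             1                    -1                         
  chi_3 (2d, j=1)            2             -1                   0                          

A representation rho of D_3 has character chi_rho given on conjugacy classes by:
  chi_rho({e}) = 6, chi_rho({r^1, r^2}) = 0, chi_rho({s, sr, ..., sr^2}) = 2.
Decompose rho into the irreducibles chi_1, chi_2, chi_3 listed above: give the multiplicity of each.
Multiplicities: chi_1: 2, chi_2: 0, chi_3: 2.

Reasoning: Use <chi_rho, chi> = (1/|G|) sum_C |C| * chi_rho(C) * conj(chi(C)) with |G| = 6 for each irreducible chi in the table:
  <chi_rho, chi_1> = (1/6)[1*(6)*conj(1) + 2*(0)*conj(1) + 3*(2)*conj(1)]
      = (1/6)[(6) + (0) + (6)] = 12/6 = 2
  <chi_rho, chi_2> = (1/6)[1*(6)*conj(1) + 2*(0)*conj(1) + 3*(2)*conj(-1)]
      = (1/6)[(6) + (0) + (-6)] = 0/6 = 0
  <chi_rho, chi_3> = (1/6)[1*(6)*conj(2) + 2*(0)*conj(-1) + 3*(2)*conj(0)]
      = (1/6)[(12) + (0) + (0)] = 12/6 = 2
Dimension check: dim(rho) = sum (mult * dim) = 2*1 + 0*1 + 2*2 = 6 = chi_rho(e) = 6.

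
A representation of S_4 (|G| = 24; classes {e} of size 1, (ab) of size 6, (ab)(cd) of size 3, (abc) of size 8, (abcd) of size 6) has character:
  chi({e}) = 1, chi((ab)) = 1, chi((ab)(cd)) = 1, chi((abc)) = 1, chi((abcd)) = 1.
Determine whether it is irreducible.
Irreducible: <chi, chi> = 1.

Why: <chi, chi> = (1/|G|) sum_C |C| * |chi(C)|^2 = (1/24)[1*|1|^2 + 6*|1|^2 + 3*|1|^2 + 8*|1|^2 + 6*|1|^2]
  = (1/24)[(1) + (6) + (3) + (8) + (6)] = 24/24 = 1.
A character is irreducible iff <chi, chi> = 1, so this representation is irreducible.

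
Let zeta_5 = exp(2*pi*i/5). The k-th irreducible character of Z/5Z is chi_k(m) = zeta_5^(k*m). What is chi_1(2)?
chi_1(2) = zeta_5^2 = exp(4*I*pi/5)

Derivation: chi_1(2) = zeta_5^(1*2) = zeta_5^2. Since zeta_5^5 = 1, this equals zeta_5^2 = exp(2*pi*i*2/5) = exp(4*I*pi/5).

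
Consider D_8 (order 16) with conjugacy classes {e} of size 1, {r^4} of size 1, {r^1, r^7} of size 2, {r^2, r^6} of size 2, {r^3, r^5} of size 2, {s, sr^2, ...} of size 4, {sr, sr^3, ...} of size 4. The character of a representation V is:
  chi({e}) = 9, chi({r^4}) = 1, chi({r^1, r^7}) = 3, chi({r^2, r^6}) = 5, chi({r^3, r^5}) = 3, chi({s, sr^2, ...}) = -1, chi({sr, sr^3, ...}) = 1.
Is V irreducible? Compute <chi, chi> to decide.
Not irreducible (reducible): <chi, chi> = 11 > 1.

Derivation: <chi, chi> = (1/|G|) sum_C |C| * |chi(C)|^2 = (1/16)[1*|9|^2 + 1*|1|^2 + 2*|3|^2 + 2*|5|^2 + 2*|3|^2 + 4*|-1|^2 + 4*|1|^2]
  = (1/16)[(81) + (1) + (18) + (50) + (18) + (4) + (4)] = 176/16 = 11.
A character is irreducible iff <chi, chi> = 1, so this representation is reducible.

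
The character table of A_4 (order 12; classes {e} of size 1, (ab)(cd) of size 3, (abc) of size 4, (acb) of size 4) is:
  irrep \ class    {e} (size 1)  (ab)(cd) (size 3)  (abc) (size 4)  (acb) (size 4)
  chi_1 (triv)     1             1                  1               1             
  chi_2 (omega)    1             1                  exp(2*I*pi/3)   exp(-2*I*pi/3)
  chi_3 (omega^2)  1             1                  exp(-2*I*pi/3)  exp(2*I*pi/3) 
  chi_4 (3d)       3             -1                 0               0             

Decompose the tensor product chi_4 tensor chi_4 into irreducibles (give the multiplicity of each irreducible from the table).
chi_4 tensor chi_4 = chi_1 + chi_2 + chi_3 + 2*chi_4 (all other irreducibles have multiplicity 0).

Details: The character of a tensor product is the pointwise product (chi_4 * chi_4)(C) = chi_4(C) * chi_4(C):
  {e}: (3)*(3), (ab)(cd): (-1)*(-1), (abc): (0)*(0), (acb): (0)*(0)
so (chi_4 * chi_4) takes values
  {e} -> 9, (ab)(cd) -> 1, (abc) -> 0, (acb) -> 0.
Now take the inner product of this character with each irreducible chi from the table, <chi_4*chi_4, chi> = (1/12) sum_C |C| (chi_4*chi_4)(C) conj(chi(C)):
  <chi_4*chi_4, chi_1> = (1/12)[1*(9)*conj(1) + 3*(1)*conj(1) + 4*(0)*conj(1) + 4*(0)*conj(1)]
      = (1/12)[(9) + (3) + (0) + (0)] = 12/12 = 1
  <chi_4*chi_4, chi_2> = (1/12)[1*(9)*conj(1) + 3*(1)*conj(1) + 4*(0)*conj(exp(2*I*pi/3)) + 4*(0)*conj(exp(-2*I*pi/3))]
      = (1/12)[(9) + (3) + (0) + (0)] = 12/12 = 1
  <chi_4*chi_4, chi_3> = (1/12)[1*(9)*conj(1) + 3*(1)*conj(1) + 4*(0)*conj(exp(-2*I*pi/3)) + 4*(0)*conj(exp(2*I*pi/3))]
      = (1/12)[(9) + (3) + (0) + (0)] = 12/12 = 1
  <chi_4*chi_4, chi_4> = (1/12)[1*(9)*conj(3) + 3*(1)*conj(-1) + 4*(0)*conj(0) + 4*(0)*conj(0)]
      = (1/12)[(27) + (-3) + (0) + (0)] = 24/12 = 2
(Exp terms are combined using exp(i*s)*conj(exp(i*t)) = exp(i*(s-t)), and sums of them are collapsed using the identity that for every m > 1 the m distinct m-th roots of unity sum to 0, e.g. 1 + exp(2*I*pi/3) + exp(-2*I*pi/3) = 0.)
Hence the multiplicities are chi_1: 1, chi_2: 1, chi_3: 1, chi_4: 2. Dimension check: dim(chi_4)*dim(chi_4) = 3*3 = 9 and sum (mult * dim) = 1*1 + 1*1 + 1*1 + 2*3 = 9.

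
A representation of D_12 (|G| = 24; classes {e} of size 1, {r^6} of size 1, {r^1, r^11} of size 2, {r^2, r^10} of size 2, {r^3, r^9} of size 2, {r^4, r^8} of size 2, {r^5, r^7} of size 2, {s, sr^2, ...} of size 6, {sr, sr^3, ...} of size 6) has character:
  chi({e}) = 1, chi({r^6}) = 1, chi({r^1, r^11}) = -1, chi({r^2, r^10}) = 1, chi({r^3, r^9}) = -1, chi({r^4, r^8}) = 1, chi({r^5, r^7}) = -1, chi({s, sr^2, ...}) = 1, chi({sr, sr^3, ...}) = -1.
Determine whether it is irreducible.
Irreducible: <chi, chi> = 1.

Why: <chi, chi> = (1/|G|) sum_C |C| * |chi(C)|^2 = (1/24)[1*|1|^2 + 1*|1|^2 + 2*|-1|^2 + 2*|1|^2 + 2*|-1|^2 + 2*|1|^2 + 2*|-1|^2 + 6*|1|^2 + 6*|-1|^2]
  = (1/24)[(1) + (1) + (2) + (2) + (2) + (2) + (2) + (6) + (6)] = 24/24 = 1.
A character is irreducible iff <chi, chi> = 1, so this representation is irreducible.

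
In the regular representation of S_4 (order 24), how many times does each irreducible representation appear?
Each irreducible V_i of dimension d_i appears with multiplicity d_i, i.e. rho_reg = (direct sum over all irreducibles V_i) d_i V_i. The irreducible dimensions for S_4 are 1, 1, 2, 3, 3: 2 irreducibles of dimension 1, each with multiplicity 1; 1 irreducible of dimension 2, with multiplicity 2; 2 irreducibles of dimension 3, each with multiplicity 3. Total dimension 2*1*1 + 1*2*2 + 2*3*3 = 24 = |G|.

Explanation: General theorem: in the regular representation of a finite group G, each irreducible appears with multiplicity equal to its dimension. Check: dim(rho_reg) = sum d_i^2 = 1 + 1 + 4 + 9 + 9 = 24 = |G|.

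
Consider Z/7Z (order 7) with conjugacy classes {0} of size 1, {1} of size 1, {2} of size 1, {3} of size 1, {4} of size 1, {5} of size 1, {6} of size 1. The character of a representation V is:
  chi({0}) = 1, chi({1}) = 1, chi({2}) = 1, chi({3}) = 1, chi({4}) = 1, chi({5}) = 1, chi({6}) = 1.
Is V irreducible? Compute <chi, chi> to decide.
Irreducible: <chi, chi> = 1.

Derivation: <chi, chi> = (1/|G|) sum_C |C| * |chi(C)|^2 = (1/7)[1*|1|^2 + 1*|1|^2 + 1*|1|^2 + 1*|1|^2 + 1*|1|^2 + 1*|1|^2 + 1*|1|^2]
  = (1/7)[(1) + (1) + (1) + (1) + (1) + (1) + (1)] = 7/7 = 1.
(Exp terms are combined using exp(i*s)*conj(exp(i*t)) = exp(i*(s-t)), and sums of them are collapsed using the identity that for every m > 1 the m distinct m-th roots of unity sum to 0, e.g. 1 + exp(2*I*pi/3) + exp(-2*I*pi/3) = 0.)
A character is irreducible iff <chi, chi> = 1, so this representation is irreducible.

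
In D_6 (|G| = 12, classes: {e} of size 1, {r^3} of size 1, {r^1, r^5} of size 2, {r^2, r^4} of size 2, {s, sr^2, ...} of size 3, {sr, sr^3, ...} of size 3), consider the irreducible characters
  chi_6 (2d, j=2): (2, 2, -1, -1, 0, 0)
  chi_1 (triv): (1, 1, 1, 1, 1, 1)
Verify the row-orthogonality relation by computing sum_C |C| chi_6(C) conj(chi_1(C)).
Sum = 0; so <chi_6, chi_1> = 0 (distinct irreducibles are orthogonal).

Proof sketch: Compute term by term over conjugacy classes (|C| * chi_6(C) * conj(chi_1(C))):
  1*(2)*conj(1) + 1*(2)*conj(1) + 2*(-1)*conj(1) + 2*(-1)*conj(1) + 3*(0)*conj(1) + 3*(0)*conj(1)
  = (2) + (2) + (-2) + (-2) + (0) + (0)
  = 0.
Dividing by |G| = 12 gives 0/12 = 0, matching the row-orthogonality relation <chi_6, chi_1> = [chi_6 = chi_1].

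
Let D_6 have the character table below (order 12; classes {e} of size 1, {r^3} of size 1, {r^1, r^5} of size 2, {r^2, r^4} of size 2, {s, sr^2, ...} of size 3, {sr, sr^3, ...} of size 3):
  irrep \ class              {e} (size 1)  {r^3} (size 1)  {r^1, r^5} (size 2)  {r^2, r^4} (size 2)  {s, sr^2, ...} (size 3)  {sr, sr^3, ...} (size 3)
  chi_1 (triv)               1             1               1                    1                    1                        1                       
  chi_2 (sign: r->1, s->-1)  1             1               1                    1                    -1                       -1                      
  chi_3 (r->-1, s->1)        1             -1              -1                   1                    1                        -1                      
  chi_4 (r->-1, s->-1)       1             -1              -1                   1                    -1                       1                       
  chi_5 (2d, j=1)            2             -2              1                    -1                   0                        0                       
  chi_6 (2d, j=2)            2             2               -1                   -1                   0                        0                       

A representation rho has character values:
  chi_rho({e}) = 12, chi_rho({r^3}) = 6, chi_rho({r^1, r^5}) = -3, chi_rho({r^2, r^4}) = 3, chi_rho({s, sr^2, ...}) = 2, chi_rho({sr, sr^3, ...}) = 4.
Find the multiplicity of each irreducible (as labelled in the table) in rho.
Multiplicities: chi_1: 3, chi_2: 0, chi_3: 1, chi_4: 2, chi_5: 0, chi_6: 3.

Details: Use <chi_rho, chi> = (1/|G|) sum_C |C| * chi_rho(C) * conj(chi(C)) with |G| = 12 for each irreducible chi in the table:
  <chi_rho, chi_1> = (1/12)[1*(12)*conj(1) + 1*(6)*conj(1) + 2*(-3)*conj(1) + 2*(3)*conj(1) + 3*(2)*conj(1) + 3*(4)*conj(1)]
      = (1/12)[(12) + (6) + (-6) + (6) + (6) + (12)] = 36/12 = 3
  <chi_rho, chi_2> = (1/12)[1*(12)*conj(1) + 1*(6)*conj(1) + 2*(-3)*conj(1) + 2*(3)*conj(1) + 3*(2)*conj(-1) + 3*(4)*conj(-1)]
      = (1/12)[(12) + (6) + (-6) + (6) + (-6) + (-12)] = 0/12 = 0
  <chi_rho, chi_3> = (1/12)[1*(12)*conj(1) + 1*(6)*conj(-1) + 2*(-3)*conj(-1) + 2*(3)*conj(1) + 3*(2)*conj(1) + 3*(4)*conj(-1)]
      = (1/12)[(12) + (-6) + (6) + (6) + (6) + (-12)] = 12/12 = 1
  <chi_rho, chi_4> = (1/12)[1*(12)*conj(1) + 1*(6)*conj(-1) + 2*(-3)*conj(-1) + 2*(3)*conj(1) + 3*(2)*conj(-1) + 3*(4)*conj(1)]
      = (1/12)[(12) + (-6) + (6) + (6) + (-6) + (12)] = 24/12 = 2
  <chi_rho, chi_5> = (1/12)[1*(12)*conj(2) + 1*(6)*conj(-2) + 2*(-3)*conj(1) + 2*(3)*conj(-1) + 3*(2)*conj(0) + 3*(4)*conj(0)]
      = (1/12)[(24) + (-12) + (-6) + (-6) + (0) + (0)] = 0/12 = 0
  <chi_rho, chi_6> = (1/12)[1*(12)*conj(2) + 1*(6)*conj(2) + 2*(-3)*conj(-1) + 2*(3)*conj(-1) + 3*(2)*conj(0) + 3*(4)*conj(0)]
      = (1/12)[(24) + (12) + (6) + (-6) + (0) + (0)] = 36/12 = 3
Dimension check: dim(rho) = sum (mult * dim) = 3*1 + 0*1 + 1*1 + 2*1 + 0*2 + 3*2 = 12 = chi_rho(e) = 12.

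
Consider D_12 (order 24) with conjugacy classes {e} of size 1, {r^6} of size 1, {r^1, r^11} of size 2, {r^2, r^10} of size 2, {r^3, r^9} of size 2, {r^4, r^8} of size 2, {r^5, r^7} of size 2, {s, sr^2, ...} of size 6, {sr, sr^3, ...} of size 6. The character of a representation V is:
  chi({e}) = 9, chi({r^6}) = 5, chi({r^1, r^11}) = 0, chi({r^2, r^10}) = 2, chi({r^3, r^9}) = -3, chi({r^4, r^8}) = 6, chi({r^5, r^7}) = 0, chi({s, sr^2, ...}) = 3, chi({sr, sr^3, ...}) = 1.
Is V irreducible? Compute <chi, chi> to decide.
Not irreducible (reducible): <chi, chi> = 11 > 1.

Solution. <chi, chi> = (1/|G|) sum_C |C| * |chi(C)|^2 = (1/24)[1*|9|^2 + 1*|5|^2 + 2*|0|^2 + 2*|2|^2 + 2*|-3|^2 + 2*|6|^2 + 2*|0|^2 + 6*|3|^2 + 6*|1|^2]
  = (1/24)[(81) + (25) + (0) + (8) + (18) + (72) + (0) + (54) + (6)] = 264/24 = 11.
A character is irreducible iff <chi, chi> = 1, so this representation is reducible.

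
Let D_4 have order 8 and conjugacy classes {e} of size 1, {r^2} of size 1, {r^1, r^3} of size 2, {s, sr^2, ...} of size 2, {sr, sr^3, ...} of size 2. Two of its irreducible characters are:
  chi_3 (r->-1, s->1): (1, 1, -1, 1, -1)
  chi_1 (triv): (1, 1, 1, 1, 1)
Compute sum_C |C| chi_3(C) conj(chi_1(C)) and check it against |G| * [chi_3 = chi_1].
Sum = 0; so <chi_3, chi_1> = 0 (distinct irreducibles are orthogonal).

Derivation: Compute term by term over conjugacy classes (|C| * chi_3(C) * conj(chi_1(C))):
  1*(1)*conj(1) + 1*(1)*conj(1) + 2*(-1)*conj(1) + 2*(1)*conj(1) + 2*(-1)*conj(1)
  = (1) + (1) + (-2) + (2) + (-2)
  = 0.
Dividing by |G| = 8 gives 0/8 = 0, matching the row-orthogonality relation <chi_3, chi_1> = [chi_3 = chi_1].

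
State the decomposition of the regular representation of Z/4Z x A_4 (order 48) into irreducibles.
Each irreducible V_i of dimension d_i appears with multiplicity d_i, i.e. rho_reg = (direct sum over all irreducibles V_i) d_i V_i. The irreducible dimensions for Z/4Z x A_4 are 1, 1, 1, 1, 1, 1, 1, 1, 1, 1, 1, 1, 3, 3, 3, 3: 12 irreducibles of dimension 1, each with multiplicity 1; 4 irreducibles of dimension 3, each with multiplicity 3. Total dimension 12*1*1 + 4*3*3 = 48 = |G|.

Solution. General theorem: in the regular representation of a finite group G, each irreducible appears with multiplicity equal to its dimension. Check: dim(rho_reg) = sum d_i^2 = 1 + 1 + 1 + 1 + 1 + 1 + 1 + 1 + 1 + 1 + 1 + 1 + 9 + 9 + 9 + 9 = 48 = |G|.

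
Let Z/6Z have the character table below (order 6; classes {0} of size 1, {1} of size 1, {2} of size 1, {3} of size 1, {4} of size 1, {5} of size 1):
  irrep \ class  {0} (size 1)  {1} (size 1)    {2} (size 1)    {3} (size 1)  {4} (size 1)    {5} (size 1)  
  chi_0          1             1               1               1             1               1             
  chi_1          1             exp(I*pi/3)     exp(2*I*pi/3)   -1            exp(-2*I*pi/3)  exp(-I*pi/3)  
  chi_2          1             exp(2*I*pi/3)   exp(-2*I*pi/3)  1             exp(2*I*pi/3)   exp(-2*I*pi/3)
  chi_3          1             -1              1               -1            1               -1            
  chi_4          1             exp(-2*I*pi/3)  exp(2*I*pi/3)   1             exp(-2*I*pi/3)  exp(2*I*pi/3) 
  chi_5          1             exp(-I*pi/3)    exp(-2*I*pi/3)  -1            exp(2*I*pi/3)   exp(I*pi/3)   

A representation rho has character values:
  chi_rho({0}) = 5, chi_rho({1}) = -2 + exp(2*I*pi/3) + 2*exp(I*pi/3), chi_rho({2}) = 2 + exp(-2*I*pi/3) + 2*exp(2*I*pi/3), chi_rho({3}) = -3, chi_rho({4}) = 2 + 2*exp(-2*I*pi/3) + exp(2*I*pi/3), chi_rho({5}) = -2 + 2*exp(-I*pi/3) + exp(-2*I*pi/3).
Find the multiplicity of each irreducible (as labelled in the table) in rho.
Multiplicities: chi_0: 0, chi_1: 2, chi_2: 1, chi_3: 2, chi_4: 0, chi_5: 0.

Why: Use <chi_rho, chi> = (1/|G|) sum_C |C| * chi_rho(C) * conj(chi(C)) with |G| = 6 for each irreducible chi in the table:
  <chi_rho, chi_0> = (1/6)[1*(5)*conj(1) + 1*(-2 + exp(2*I*pi/3) + 2*exp(I*pi/3))*conj(1) + 1*(2 + exp(-2*I*pi/3) + 2*exp(2*I*pi/3))*conj(1) + 1*(-3)*conj(1) + 1*(2 + 2*exp(-2*I*pi/3) + exp(2*I*pi/3))*conj(1) + 1*(-2 + 2*exp(-I*pi/3) + exp(-2*I*pi/3))*conj(1)]
      = (1/6)[(5) + (-2 + exp(2*I*pi/3) + 2*exp(I*pi/3)) + (2 + exp(-2*I*pi/3) + 2*exp(2*I*pi/3)) + (-3) + (2 + 2*exp(-2*I*pi/3) + exp(2*I*pi/3)) + (-2 + 2*exp(-I*pi/3) + exp(-2*I*pi/3))] = 0/6 = 0
  <chi_rho, chi_1> = (1/6)[1*(5)*conj(1) + 1*(-2 + exp(2*I*pi/3) + 2*exp(I*pi/3))*conj(exp(I*pi/3)) + 1*(2 + exp(-2*I*pi/3) + 2*exp(2*I*pi/3))*conj(exp(2*I*pi/3)) + 1*(-3)*conj(-1) + 1*(2 + 2*exp(-2*I*pi/3) + exp(2*I*pi/3))*conj(exp(-2*I*pi/3)) + 1*(-2 + 2*exp(-I*pi/3) + exp(-2*I*pi/3))*conj(exp(-I*pi/3))]
      = (1/6)[(5) + (2 + exp(I*pi/3) - 2*exp(-I*pi/3)) + (2 + 2*exp(-2*I*pi/3) + exp(2*I*pi/3)) + (3) + (2 + exp(-2*I*pi/3) + 2*exp(2*I*pi/3)) + (2 - 2*exp(I*pi/3) + exp(-I*pi/3))] = 12/6 = 2
  <chi_rho, chi_2> = (1/6)[1*(5)*conj(1) + 1*(-2 + exp(2*I*pi/3) + 2*exp(I*pi/3))*conj(exp(2*I*pi/3)) + 1*(2 + exp(-2*I*pi/3) + 2*exp(2*I*pi/3))*conj(exp(-2*I*pi/3)) + 1*(-3)*conj(1) + 1*(2 + 2*exp(-2*I*pi/3) + exp(2*I*pi/3))*conj(exp(2*I*pi/3)) + 1*(-2 + 2*exp(-I*pi/3) + exp(-2*I*pi/3))*conj(exp(-2*I*pi/3))]
      = (1/6)[(5) + (3) + (-1) + (-3) + (-1) + (3)] = 6/6 = 1
  <chi_rho, chi_3> = (1/6)[1*(5)*conj(1) + 1*(-2 + exp(2*I*pi/3) + 2*exp(I*pi/3))*conj(-1) + 1*(2 + exp(-2*I*pi/3) + 2*exp(2*I*pi/3))*conj(1) + 1*(-3)*conj(-1) + 1*(2 + 2*exp(-2*I*pi/3) + exp(2*I*pi/3))*conj(1) + 1*(-2 + 2*exp(-I*pi/3) + exp(-2*I*pi/3))*conj(-1)]
      = (1/6)[(5) + (2 - 2*exp(I*pi/3) - exp(2*I*pi/3)) + (2 + exp(-2*I*pi/3) + 2*exp(2*I*pi/3)) + (3) + (2 + 2*exp(-2*I*pi/3) + exp(2*I*pi/3)) + (2 - exp(-2*I*pi/3) - 2*exp(-I*pi/3))] = 12/6 = 2
  <chi_rho, chi_4> = (1/6)[1*(5)*conj(1) + 1*(-2 + exp(2*I*pi/3) + 2*exp(I*pi/3))*conj(exp(-2*I*pi/3)) + 1*(2 + exp(-2*I*pi/3) + 2*exp(2*I*pi/3))*conj(exp(2*I*pi/3)) + 1*(-3)*conj(1) + 1*(2 + 2*exp(-2*I*pi/3) + exp(2*I*pi/3))*conj(exp(-2*I*pi/3)) + 1*(-2 + 2*exp(-I*pi/3) + exp(-2*I*pi/3))*conj(exp(2*I*pi/3))]
      = (1/6)[(5) + (-2 - 2*exp(2*I*pi/3) + exp(-2*I*pi/3)) + (2 + 2*exp(-2*I*pi/3) + exp(2*I*pi/3)) + (-3) + (2 + exp(-2*I*pi/3) + 2*exp(2*I*pi/3)) + (-2 + exp(2*I*pi/3) - 2*exp(-2*I*pi/3))] = 0/6 = 0
  <chi_rho, chi_5> = (1/6)[1*(5)*conj(1) + 1*(-2 + exp(2*I*pi/3) + 2*exp(I*pi/3))*conj(exp(-I*pi/3)) + 1*(2 + exp(-2*I*pi/3) + 2*exp(2*I*pi/3))*conj(exp(-2*I*pi/3)) + 1*(-3)*conj(-1) + 1*(2 + 2*exp(-2*I*pi/3) + exp(2*I*pi/3))*conj(exp(2*I*pi/3)) + 1*(-2 + 2*exp(-I*pi/3) + exp(-2*I*pi/3))*conj(exp(I*pi/3))]
      = (1/6)[(5) + (-3) + (-1) + (3) + (-1) + (-3)] = 0/6 = 0
(Exp terms are combined using exp(i*s)*conj(exp(i*t)) = exp(i*(s-t)), and sums of them are collapsed using the identity that for every m > 1 the m distinct m-th roots of unity sum to 0, e.g. 1 + exp(2*I*pi/3) + exp(-2*I*pi/3) = 0.)
Dimension check: dim(rho) = sum (mult * dim) = 0*1 + 2*1 + 1*1 + 2*1 + 0*1 + 0*1 = 5 = chi_rho(e) = 5.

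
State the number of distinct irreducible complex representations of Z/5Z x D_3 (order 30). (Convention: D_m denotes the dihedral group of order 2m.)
15

Working: The number of irreducible complex representations of a finite group equals its number of conjugacy classes. For a direct product, #classes(G x H) = #classes(G) * #classes(H). Z/5Z has 5 classes (abelian), D_3 has 3 classes, so 5 * 3 = 15, so Z/5Z x D_3 (order 30) has exactly 15 irreducible complex representations.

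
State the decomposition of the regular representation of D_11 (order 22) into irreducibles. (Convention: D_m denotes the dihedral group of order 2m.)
Each irreducible V_i of dimension d_i appears with multiplicity d_i, i.e. rho_reg = (direct sum over all irreducibles V_i) d_i V_i. The irreducible dimensions for D_11 are 1, 1, 2, 2, 2, 2, 2: 2 irreducibles of dimension 1, each with multiplicity 1; 5 irreducibles of dimension 2, each with multiplicity 2. Total dimension 2*1*1 + 5*2*2 = 22 = |G|.

Why: General theorem: in the regular representation of a finite group G, each irreducible appears with multiplicity equal to its dimension. Check: dim(rho_reg) = sum d_i^2 = 1 + 1 + 4 + 4 + 4 + 4 + 4 = 22 = |G|.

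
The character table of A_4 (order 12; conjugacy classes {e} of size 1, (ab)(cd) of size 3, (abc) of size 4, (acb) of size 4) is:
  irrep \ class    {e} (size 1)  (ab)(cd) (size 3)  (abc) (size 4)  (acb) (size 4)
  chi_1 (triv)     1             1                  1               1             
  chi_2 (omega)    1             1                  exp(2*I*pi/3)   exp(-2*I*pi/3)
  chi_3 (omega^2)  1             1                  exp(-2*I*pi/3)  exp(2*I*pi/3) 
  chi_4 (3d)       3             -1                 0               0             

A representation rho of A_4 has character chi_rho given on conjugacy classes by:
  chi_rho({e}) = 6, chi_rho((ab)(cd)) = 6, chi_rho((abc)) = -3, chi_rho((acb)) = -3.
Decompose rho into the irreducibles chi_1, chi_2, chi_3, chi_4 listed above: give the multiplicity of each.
Multiplicities: chi_1: 0, chi_2: 3, chi_3: 3, chi_4: 0.

Explanation: Use <chi_rho, chi> = (1/|G|) sum_C |C| * chi_rho(C) * conj(chi(C)) with |G| = 12 for each irreducible chi in the table:
  <chi_rho, chi_1> = (1/12)[1*(6)*conj(1) + 3*(6)*conj(1) + 4*(-3)*conj(1) + 4*(-3)*conj(1)]
      = (1/12)[(6) + (18) + (-12) + (-12)] = 0/12 = 0
  <chi_rho, chi_2> = (1/12)[1*(6)*conj(1) + 3*(6)*conj(1) + 4*(-3)*conj(exp(2*I*pi/3)) + 4*(-3)*conj(exp(-2*I*pi/3))]
      = (1/12)[(6) + (18) + (12 + 12*exp(2*I*pi/3)) + (12 + 12*exp(-2*I*pi/3))] = 36/12 = 3
  <chi_rho, chi_3> = (1/12)[1*(6)*conj(1) + 3*(6)*conj(1) + 4*(-3)*conj(exp(-2*I*pi/3)) + 4*(-3)*conj(exp(2*I*pi/3))]
      = (1/12)[(6) + (18) + (12 + 12*exp(-2*I*pi/3)) + (12 + 12*exp(2*I*pi/3))] = 36/12 = 3
  <chi_rho, chi_4> = (1/12)[1*(6)*conj(3) + 3*(6)*conj(-1) + 4*(-3)*conj(0) + 4*(-3)*conj(0)]
      = (1/12)[(18) + (-18) + (0) + (0)] = 0/12 = 0
(Exp terms are combined using exp(i*s)*conj(exp(i*t)) = exp(i*(s-t)), and sums of them are collapsed using the identity that for every m > 1 the m distinct m-th roots of unity sum to 0, e.g. 1 + exp(2*I*pi/3) + exp(-2*I*pi/3) = 0.)
Dimension check: dim(rho) = sum (mult * dim) = 0*1 + 3*1 + 3*1 + 0*3 = 6 = chi_rho(e) = 6.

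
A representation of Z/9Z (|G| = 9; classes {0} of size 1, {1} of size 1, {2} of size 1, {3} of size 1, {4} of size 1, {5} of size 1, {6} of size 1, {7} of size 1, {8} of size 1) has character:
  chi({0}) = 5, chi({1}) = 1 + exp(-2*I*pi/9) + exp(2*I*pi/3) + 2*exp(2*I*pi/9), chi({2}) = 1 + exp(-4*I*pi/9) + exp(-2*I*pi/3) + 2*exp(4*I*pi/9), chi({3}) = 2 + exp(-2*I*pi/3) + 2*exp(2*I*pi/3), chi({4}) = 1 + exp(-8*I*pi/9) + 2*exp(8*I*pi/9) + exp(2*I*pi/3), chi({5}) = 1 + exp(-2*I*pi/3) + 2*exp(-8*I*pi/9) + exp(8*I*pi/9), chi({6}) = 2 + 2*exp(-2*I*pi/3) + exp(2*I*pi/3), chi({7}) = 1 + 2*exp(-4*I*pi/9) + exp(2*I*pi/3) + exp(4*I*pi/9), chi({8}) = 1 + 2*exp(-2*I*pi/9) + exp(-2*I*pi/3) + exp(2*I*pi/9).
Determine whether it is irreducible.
Not irreducible (reducible): <chi, chi> = 7 > 1.

<chi, chi> = (1/|G|) sum_C |C| * |chi(C)|^2 = (1/9)[1*|5|^2 + 1*|1 + exp(-2*I*pi/9) + exp(2*I*pi/3) + 2*exp(2*I*pi/9)|^2 + 1*|1 + exp(-4*I*pi/9) + exp(-2*I*pi/3) + 2*exp(4*I*pi/9)|^2 + 1*|2 + exp(-2*I*pi/3) + 2*exp(2*I*pi/3)|^2 + 1*|1 + exp(-8*I*pi/9) + 2*exp(8*I*pi/9) + exp(2*I*pi/3)|^2 + 1*|1 + exp(-2*I*pi/3) + 2*exp(-8*I*pi/9) + exp(8*I*pi/9)|^2 + 1*|2 + 2*exp(-2*I*pi/3) + exp(2*I*pi/3)|^2 + 1*|1 + 2*exp(-4*I*pi/9) + exp(2*I*pi/3) + exp(4*I*pi/9)|^2 + 1*|1 + 2*exp(-2*I*pi/9) + exp(-2*I*pi/3) + exp(2*I*pi/9)|^2]
  = (1/9)[(25) + (7 + 4*exp(-4*I*pi/9) + 3*exp(-2*I*pi/9) + exp(-2*I*pi/3) + exp(-8*I*pi/9) + exp(8*I*pi/9) + exp(2*I*pi/3) + 3*exp(2*I*pi/9) + 4*exp(4*I*pi/9)) + (7 + 3*exp(-4*I*pi/9) + 4*exp(-8*I*pi/9) + exp(-2*I*pi/3) + exp(-2*I*pi/9) + exp(2*I*pi/9) + exp(2*I*pi/3) + 4*exp(8*I*pi/9) + 3*exp(4*I*pi/9)) + (1) + (7 + 4*exp(-2*I*pi/9) + 3*exp(-8*I*pi/9) + exp(-4*I*pi/9) + exp(-2*I*pi/3) + exp(2*I*pi/3) + exp(4*I*pi/9) + 3*exp(8*I*pi/9) + 4*exp(2*I*pi/9)) + (7 + 4*exp(-2*I*pi/9) + 3*exp(-8*I*pi/9) + exp(-4*I*pi/9) + exp(-2*I*pi/3) + exp(2*I*pi/3) + exp(4*I*pi/9) + 3*exp(8*I*pi/9) + 4*exp(2*I*pi/9)) + (1) + (7 + 3*exp(-4*I*pi/9) + 4*exp(-8*I*pi/9) + exp(-2*I*pi/3) + exp(-2*I*pi/9) + exp(2*I*pi/9) + exp(2*I*pi/3) + 4*exp(8*I*pi/9) + 3*exp(4*I*pi/9)) + (7 + 4*exp(-4*I*pi/9) + 3*exp(-2*I*pi/9) + exp(-2*I*pi/3) + exp(-8*I*pi/9) + exp(8*I*pi/9) + exp(2*I*pi/3) + 3*exp(2*I*pi/9) + 4*exp(4*I*pi/9))] = 63/9 = 7.
(Exp terms are combined using exp(i*s)*conj(exp(i*t)) = exp(i*(s-t)), and sums of them are collapsed using the identity that for every m > 1 the m distinct m-th roots of unity sum to 0, e.g. 1 + exp(2*I*pi/3) + exp(-2*I*pi/3) = 0.)
A character is irreducible iff <chi, chi> = 1, so this representation is reducible.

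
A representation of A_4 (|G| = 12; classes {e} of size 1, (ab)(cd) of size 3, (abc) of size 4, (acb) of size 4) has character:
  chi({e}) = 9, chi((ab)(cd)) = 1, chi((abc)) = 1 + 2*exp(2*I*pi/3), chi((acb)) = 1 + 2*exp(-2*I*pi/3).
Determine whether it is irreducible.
Not irreducible (reducible): <chi, chi> = 9 > 1.

Derivation: <chi, chi> = (1/|G|) sum_C |C| * |chi(C)|^2 = (1/12)[1*|9|^2 + 3*|1|^2 + 4*|1 + 2*exp(2*I*pi/3)|^2 + 4*|1 + 2*exp(-2*I*pi/3)|^2]
  = (1/12)[(81) + (3) + (12) + (12)] = 108/12 = 9.
(Exp terms are combined using exp(i*s)*conj(exp(i*t)) = exp(i*(s-t)), and sums of them are collapsed using the identity that for every m > 1 the m distinct m-th roots of unity sum to 0, e.g. 1 + exp(2*I*pi/3) + exp(-2*I*pi/3) = 0.)
A character is irreducible iff <chi, chi> = 1, so this representation is reducible.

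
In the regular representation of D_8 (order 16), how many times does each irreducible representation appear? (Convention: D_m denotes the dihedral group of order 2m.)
Each irreducible V_i of dimension d_i appears with multiplicity d_i, i.e. rho_reg = (direct sum over all irreducibles V_i) d_i V_i. The irreducible dimensions for D_8 are 1, 1, 1, 1, 2, 2, 2: 4 irreducibles of dimension 1, each with multiplicity 1; 3 irreducibles of dimension 2, each with multiplicity 2. Total dimension 4*1*1 + 3*2*2 = 16 = |G|.

Why: General theorem: in the regular representation of a finite group G, each irreducible appears with multiplicity equal to its dimension. Check: dim(rho_reg) = sum d_i^2 = 1 + 1 + 1 + 1 + 4 + 4 + 4 = 16 = |G|.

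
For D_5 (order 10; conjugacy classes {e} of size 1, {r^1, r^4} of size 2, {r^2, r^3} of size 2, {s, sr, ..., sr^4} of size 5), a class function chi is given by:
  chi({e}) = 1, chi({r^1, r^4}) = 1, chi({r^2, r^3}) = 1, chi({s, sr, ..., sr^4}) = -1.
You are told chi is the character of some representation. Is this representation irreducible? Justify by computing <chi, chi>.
Irreducible: <chi, chi> = 1.

<chi, chi> = (1/|G|) sum_C |C| * |chi(C)|^2 = (1/10)[1*|1|^2 + 2*|1|^2 + 2*|1|^2 + 5*|-1|^2]
  = (1/10)[(1) + (2) + (2) + (5)] = 10/10 = 1.
A character is irreducible iff <chi, chi> = 1, so this representation is irreducible.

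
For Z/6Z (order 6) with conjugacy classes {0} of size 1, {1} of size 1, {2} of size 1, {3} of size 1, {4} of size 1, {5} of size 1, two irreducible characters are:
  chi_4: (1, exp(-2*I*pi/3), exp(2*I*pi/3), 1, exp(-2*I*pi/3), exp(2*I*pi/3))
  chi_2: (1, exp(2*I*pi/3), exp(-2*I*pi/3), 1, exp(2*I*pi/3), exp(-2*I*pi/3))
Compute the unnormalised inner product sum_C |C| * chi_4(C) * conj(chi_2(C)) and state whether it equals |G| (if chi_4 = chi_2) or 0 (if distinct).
Sum = 0; so <chi_4, chi_2> = 0 (distinct irreducibles are orthogonal).

Derivation: Compute term by term over conjugacy classes (|C| * chi_4(C) * conj(chi_2(C))):
  1*(1)*conj(1) + 1*(exp(-2*I*pi/3))*conj(exp(2*I*pi/3)) + 1*(exp(2*I*pi/3))*conj(exp(-2*I*pi/3)) + 1*(1)*conj(1) + 1*(exp(-2*I*pi/3))*conj(exp(2*I*pi/3)) + 1*(exp(2*I*pi/3))*conj(exp(-2*I*pi/3))
  = (1) + (exp(2*I*pi/3)) + (exp(-2*I*pi/3)) + (1) + (exp(2*I*pi/3)) + (exp(-2*I*pi/3))
  = 0.
(Exp terms are combined using exp(i*s)*conj(exp(i*t)) = exp(i*(s-t)), and sums of them are collapsed using the identity that for every m > 1 the m distinct m-th roots of unity sum to 0, e.g. 1 + exp(2*I*pi/3) + exp(-2*I*pi/3) = 0.)
Dividing by |G| = 6 gives 0/6 = 0, matching the row-orthogonality relation <chi_4, chi_2> = [chi_4 = chi_2].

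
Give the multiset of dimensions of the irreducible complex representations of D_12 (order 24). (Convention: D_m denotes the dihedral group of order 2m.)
Dimensions: 1, 1, 1, 1, 2, 2, 2, 2, 2

Proof sketch: There are 9 irreducibles (= number of conjugacy classes). Their dimensions d_i satisfy sum d_i^2 = |G| = 24: 1 + 1 + 1 + 1 + 4 + 4 + 4 + 4 + 4 = 24.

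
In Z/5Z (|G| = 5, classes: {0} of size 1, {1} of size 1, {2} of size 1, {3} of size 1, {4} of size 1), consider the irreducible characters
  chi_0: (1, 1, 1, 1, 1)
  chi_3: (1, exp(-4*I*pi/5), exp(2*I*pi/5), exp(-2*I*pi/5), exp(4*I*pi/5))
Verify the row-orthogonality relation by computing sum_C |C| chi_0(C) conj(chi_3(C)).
Sum = 0; so <chi_0, chi_3> = 0 (distinct irreducibles are orthogonal).

Working: Compute term by term over conjugacy classes (|C| * chi_0(C) * conj(chi_3(C))):
  1*(1)*conj(1) + 1*(1)*conj(exp(-4*I*pi/5)) + 1*(1)*conj(exp(2*I*pi/5)) + 1*(1)*conj(exp(-2*I*pi/5)) + 1*(1)*conj(exp(4*I*pi/5))
  = (1) + (exp(4*I*pi/5)) + (exp(-2*I*pi/5)) + (exp(2*I*pi/5)) + (exp(-4*I*pi/5))
  = 0.
(Exp terms are combined using exp(i*s)*conj(exp(i*t)) = exp(i*(s-t)), and sums of them are collapsed using the identity that for every m > 1 the m distinct m-th roots of unity sum to 0, e.g. 1 + exp(2*I*pi/3) + exp(-2*I*pi/3) = 0.)
Dividing by |G| = 5 gives 0/5 = 0, matching the row-orthogonality relation <chi_0, chi_3> = [chi_0 = chi_3].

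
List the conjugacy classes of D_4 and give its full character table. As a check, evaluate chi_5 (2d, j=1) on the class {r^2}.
Conjugacy classes: {e} of size 1, {r^2} of size 1, {r^1, r^3} of size 2, {s, sr^2, ...} of size 2, {sr, sr^3, ...} of size 2.
Character table:
  irrep \ class              {e} (size 1)  {r^2} (size 1)  {r^1, r^3} (size 2)  {s, sr^2, ...} (size 2)  {sr, sr^3, ...} (size 2)
  chi_1 (triv)               1             1               1                    1                        1                       
  chi_2 (sign: r->1, s->-1)  1             1               1                    -1                       -1                      
  chi_3 (r->-1, s->1)        1             1               -1                   1                        -1                      
  chi_4 (r->-1, s->-1)       1             1               -1                   -1                       1                       
  chi_5 (2d, j=1)            2             -2              0                    0                        0                       

Spot check: chi_5 (2d, j=1) on {r^2} = -2.

Why: D_4 has order 2*4 = 8 with 5 conjugacy classes, hence 5 irreducibles. Sum of squared dims 1 + 1 + 1 + 1 + 4 = 8 = |G|. Linear characters come from the abelianisation; the 2-dimensional irreps have character r^k -> 2*cos(2*pi*j*k/4), reflections -> 0.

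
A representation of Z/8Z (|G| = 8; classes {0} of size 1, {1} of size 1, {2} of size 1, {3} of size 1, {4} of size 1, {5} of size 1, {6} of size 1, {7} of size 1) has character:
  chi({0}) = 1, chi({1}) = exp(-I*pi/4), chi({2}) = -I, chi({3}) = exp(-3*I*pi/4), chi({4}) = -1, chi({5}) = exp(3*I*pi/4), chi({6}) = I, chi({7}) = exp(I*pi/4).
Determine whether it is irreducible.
Irreducible: <chi, chi> = 1.

Why: <chi, chi> = (1/|G|) sum_C |C| * |chi(C)|^2 = (1/8)[1*|1|^2 + 1*|exp(-I*pi/4)|^2 + 1*|-I|^2 + 1*|exp(-3*I*pi/4)|^2 + 1*|-1|^2 + 1*|exp(3*I*pi/4)|^2 + 1*|I|^2 + 1*|exp(I*pi/4)|^2]
  = (1/8)[(1) + (1) + (1) + (1) + (1) + (1) + (1) + (1)] = 8/8 = 1.
(Exp terms are combined using exp(i*s)*conj(exp(i*t)) = exp(i*(s-t)), and sums of them are collapsed using the identity that for every m > 1 the m distinct m-th roots of unity sum to 0, e.g. 1 + exp(2*I*pi/3) + exp(-2*I*pi/3) = 0.)
A character is irreducible iff <chi, chi> = 1, so this representation is irreducible.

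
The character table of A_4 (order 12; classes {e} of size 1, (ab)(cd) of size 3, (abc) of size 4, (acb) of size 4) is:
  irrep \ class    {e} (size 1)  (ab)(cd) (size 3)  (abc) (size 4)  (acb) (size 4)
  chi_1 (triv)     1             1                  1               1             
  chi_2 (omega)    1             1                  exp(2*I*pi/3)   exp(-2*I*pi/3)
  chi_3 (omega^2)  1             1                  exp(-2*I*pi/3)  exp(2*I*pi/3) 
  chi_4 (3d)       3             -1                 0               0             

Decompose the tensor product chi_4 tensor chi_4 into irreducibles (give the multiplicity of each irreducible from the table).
chi_4 tensor chi_4 = chi_1 + chi_2 + chi_3 + 2*chi_4 (all other irreducibles have multiplicity 0).

Argument: The character of a tensor product is the pointwise product (chi_4 * chi_4)(C) = chi_4(C) * chi_4(C):
  {e}: (3)*(3), (ab)(cd): (-1)*(-1), (abc): (0)*(0), (acb): (0)*(0)
so (chi_4 * chi_4) takes values
  {e} -> 9, (ab)(cd) -> 1, (abc) -> 0, (acb) -> 0.
Now take the inner product of this character with each irreducible chi from the table, <chi_4*chi_4, chi> = (1/12) sum_C |C| (chi_4*chi_4)(C) conj(chi(C)):
  <chi_4*chi_4, chi_1> = (1/12)[1*(9)*conj(1) + 3*(1)*conj(1) + 4*(0)*conj(1) + 4*(0)*conj(1)]
      = (1/12)[(9) + (3) + (0) + (0)] = 12/12 = 1
  <chi_4*chi_4, chi_2> = (1/12)[1*(9)*conj(1) + 3*(1)*conj(1) + 4*(0)*conj(exp(2*I*pi/3)) + 4*(0)*conj(exp(-2*I*pi/3))]
      = (1/12)[(9) + (3) + (0) + (0)] = 12/12 = 1
  <chi_4*chi_4, chi_3> = (1/12)[1*(9)*conj(1) + 3*(1)*conj(1) + 4*(0)*conj(exp(-2*I*pi/3)) + 4*(0)*conj(exp(2*I*pi/3))]
      = (1/12)[(9) + (3) + (0) + (0)] = 12/12 = 1
  <chi_4*chi_4, chi_4> = (1/12)[1*(9)*conj(3) + 3*(1)*conj(-1) + 4*(0)*conj(0) + 4*(0)*conj(0)]
      = (1/12)[(27) + (-3) + (0) + (0)] = 24/12 = 2
(Exp terms are combined using exp(i*s)*conj(exp(i*t)) = exp(i*(s-t)), and sums of them are collapsed using the identity that for every m > 1 the m distinct m-th roots of unity sum to 0, e.g. 1 + exp(2*I*pi/3) + exp(-2*I*pi/3) = 0.)
Hence the multiplicities are chi_1: 1, chi_2: 1, chi_3: 1, chi_4: 2. Dimension check: dim(chi_4)*dim(chi_4) = 3*3 = 9 and sum (mult * dim) = 1*1 + 1*1 + 1*1 + 2*3 = 9.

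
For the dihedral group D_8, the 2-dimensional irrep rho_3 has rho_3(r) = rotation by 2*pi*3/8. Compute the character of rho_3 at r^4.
chi_{rho_3}(r^4) = 2*cos(2*pi*3*4/8) = -2

Solution. rho_3(r^4) is rotation by angle 2*pi*3*4/8, whose trace is 2*cos(2*pi*3*4/8) = -2.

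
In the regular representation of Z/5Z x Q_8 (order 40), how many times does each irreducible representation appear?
Each irreducible V_i of dimension d_i appears with multiplicity d_i, i.e. rho_reg = (direct sum over all irreducibles V_i) d_i V_i. The irreducible dimensions for Z/5Z x Q_8 are 1, 1, 1, 1, 1, 1, 1, 1, 1, 1, 1, 1, 1, 1, 1, 1, 1, 1, 1, 1, 2, 2, 2, 2, 2: 20 irreducibles of dimension 1, each with multiplicity 1; 5 irreducibles of dimension 2, each with multiplicity 2. Total dimension 20*1*1 + 5*2*2 = 40 = |G|.

Working: General theorem: in the regular representation of a finite group G, each irreducible appears with multiplicity equal to its dimension. Check: dim(rho_reg) = sum d_i^2 = 1 + 1 + 1 + 1 + 1 + 1 + 1 + 1 + 1 + 1 + 1 + 1 + 1 + 1 + 1 + 1 + 1 + 1 + 1 + 1 + 4 + 4 + 4 + 4 + 4 = 40 = |G|.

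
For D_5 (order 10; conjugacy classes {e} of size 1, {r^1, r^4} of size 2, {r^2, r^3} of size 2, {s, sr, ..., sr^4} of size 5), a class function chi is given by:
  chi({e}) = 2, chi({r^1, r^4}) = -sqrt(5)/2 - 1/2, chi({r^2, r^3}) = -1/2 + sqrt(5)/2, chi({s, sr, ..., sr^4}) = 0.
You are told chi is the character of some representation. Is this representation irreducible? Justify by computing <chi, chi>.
Irreducible: <chi, chi> = 1.

Working: <chi, chi> = (1/|G|) sum_C |C| * |chi(C)|^2 = (1/10)[1*|2|^2 + 2*|-sqrt(5)/2 - 1/2|^2 + 2*|-1/2 + sqrt(5)/2|^2 + 5*|0|^2]
  = (1/10)[(4) + (sqrt(5) + 3) + (3 - sqrt(5)) + (0)] = 10/10 = 1.
A character is irreducible iff <chi, chi> = 1, so this representation is irreducible.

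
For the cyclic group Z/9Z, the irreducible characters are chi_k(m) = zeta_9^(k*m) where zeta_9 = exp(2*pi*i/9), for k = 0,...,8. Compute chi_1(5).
chi_1(5) = zeta_9^5 = exp(-8*I*pi/9)

Derivation: chi_1(5) = zeta_9^(1*5) = zeta_9^5. Since zeta_9^9 = 1, this equals zeta_9^5 = exp(2*pi*i*5/9) = exp(-8*I*pi/9).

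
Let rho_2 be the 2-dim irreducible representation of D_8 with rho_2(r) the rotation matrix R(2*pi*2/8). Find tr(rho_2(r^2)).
chi_{rho_2}(r^2) = 2*cos(2*pi*2*2/8) = -2

Proof sketch: rho_2(r^2) is rotation by angle 2*pi*2*2/8, whose trace is 2*cos(2*pi*2*2/8) = -2.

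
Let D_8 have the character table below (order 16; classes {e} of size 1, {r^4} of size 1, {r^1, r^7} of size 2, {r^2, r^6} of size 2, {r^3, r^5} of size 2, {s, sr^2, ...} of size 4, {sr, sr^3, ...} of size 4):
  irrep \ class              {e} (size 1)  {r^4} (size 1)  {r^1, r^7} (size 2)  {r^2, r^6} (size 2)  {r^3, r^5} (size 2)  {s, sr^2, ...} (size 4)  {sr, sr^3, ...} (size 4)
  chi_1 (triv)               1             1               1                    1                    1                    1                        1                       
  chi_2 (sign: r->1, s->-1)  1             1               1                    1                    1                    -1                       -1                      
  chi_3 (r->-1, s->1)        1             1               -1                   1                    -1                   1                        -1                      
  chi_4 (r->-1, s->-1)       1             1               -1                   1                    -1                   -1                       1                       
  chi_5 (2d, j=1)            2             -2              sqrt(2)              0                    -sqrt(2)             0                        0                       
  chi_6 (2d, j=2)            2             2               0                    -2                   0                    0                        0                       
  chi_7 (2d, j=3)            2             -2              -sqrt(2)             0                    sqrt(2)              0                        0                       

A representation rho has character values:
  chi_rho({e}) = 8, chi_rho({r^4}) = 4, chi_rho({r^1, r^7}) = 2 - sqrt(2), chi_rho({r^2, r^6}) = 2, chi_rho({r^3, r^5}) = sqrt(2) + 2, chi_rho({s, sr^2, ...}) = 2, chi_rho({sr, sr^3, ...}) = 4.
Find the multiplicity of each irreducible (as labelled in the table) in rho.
Multiplicities: chi_1: 3, chi_2: 0, chi_3: 0, chi_4: 1, chi_5: 0, chi_6: 1, chi_7: 1.

Explanation: Use <chi_rho, chi> = (1/|G|) sum_C |C| * chi_rho(C) * conj(chi(C)) with |G| = 16 for each irreducible chi in the table:
  <chi_rho, chi_1> = (1/16)[1*(8)*conj(1) + 1*(4)*conj(1) + 2*(2 - sqrt(2))*conj(1) + 2*(2)*conj(1) + 2*(sqrt(2) + 2)*conj(1) + 4*(2)*conj(1) + 4*(4)*conj(1)]
      = (1/16)[(8) + (4) + (4 - 2*sqrt(2)) + (4) + (2*sqrt(2) + 4) + (8) + (16)] = 48/16 = 3
  <chi_rho, chi_2> = (1/16)[1*(8)*conj(1) + 1*(4)*conj(1) + 2*(2 - sqrt(2))*conj(1) + 2*(2)*conj(1) + 2*(sqrt(2) + 2)*conj(1) + 4*(2)*conj(-1) + 4*(4)*conj(-1)]
      = (1/16)[(8) + (4) + (4 - 2*sqrt(2)) + (4) + (2*sqrt(2) + 4) + (-8) + (-16)] = 0/16 = 0
  <chi_rho, chi_3> = (1/16)[1*(8)*conj(1) + 1*(4)*conj(1) + 2*(2 - sqrt(2))*conj(-1) + 2*(2)*conj(1) + 2*(sqrt(2) + 2)*conj(-1) + 4*(2)*conj(1) + 4*(4)*conj(-1)]
      = (1/16)[(8) + (4) + (-4 + 2*sqrt(2)) + (4) + (-4 - 2*sqrt(2)) + (8) + (-16)] = 0/16 = 0
  <chi_rho, chi_4> = (1/16)[1*(8)*conj(1) + 1*(4)*conj(1) + 2*(2 - sqrt(2))*conj(-1) + 2*(2)*conj(1) + 2*(sqrt(2) + 2)*conj(-1) + 4*(2)*conj(-1) + 4*(4)*conj(1)]
      = (1/16)[(8) + (4) + (-4 + 2*sqrt(2)) + (4) + (-4 - 2*sqrt(2)) + (-8) + (16)] = 16/16 = 1
  <chi_rho, chi_5> = (1/16)[1*(8)*conj(2) + 1*(4)*conj(-2) + 2*(2 - sqrt(2))*conj(sqrt(2)) + 2*(2)*conj(0) + 2*(sqrt(2) + 2)*conj(-sqrt(2)) + 4*(2)*conj(0) + 4*(4)*conj(0)]
      = (1/16)[(16) + (-8) + (-4 + 4*sqrt(2)) + (0) + (-4*sqrt(2) - 4) + (0) + (0)] = 0/16 = 0
  <chi_rho, chi_6> = (1/16)[1*(8)*conj(2) + 1*(4)*conj(2) + 2*(2 - sqrt(2))*conj(0) + 2*(2)*conj(-2) + 2*(sqrt(2) + 2)*conj(0) + 4*(2)*conj(0) + 4*(4)*conj(0)]
      = (1/16)[(16) + (8) + (0) + (-8) + (0) + (0) + (0)] = 16/16 = 1
  <chi_rho, chi_7> = (1/16)[1*(8)*conj(2) + 1*(4)*conj(-2) + 2*(2 - sqrt(2))*conj(-sqrt(2)) + 2*(2)*conj(0) + 2*(sqrt(2) + 2)*conj(sqrt(2)) + 4*(2)*conj(0) + 4*(4)*conj(0)]
      = (1/16)[(16) + (-8) + (4 - 4*sqrt(2)) + (0) + (4 + 4*sqrt(2)) + (0) + (0)] = 16/16 = 1
Dimension check: dim(rho) = sum (mult * dim) = 3*1 + 0*1 + 0*1 + 1*1 + 0*2 + 1*2 + 1*2 = 8 = chi_rho(e) = 8.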